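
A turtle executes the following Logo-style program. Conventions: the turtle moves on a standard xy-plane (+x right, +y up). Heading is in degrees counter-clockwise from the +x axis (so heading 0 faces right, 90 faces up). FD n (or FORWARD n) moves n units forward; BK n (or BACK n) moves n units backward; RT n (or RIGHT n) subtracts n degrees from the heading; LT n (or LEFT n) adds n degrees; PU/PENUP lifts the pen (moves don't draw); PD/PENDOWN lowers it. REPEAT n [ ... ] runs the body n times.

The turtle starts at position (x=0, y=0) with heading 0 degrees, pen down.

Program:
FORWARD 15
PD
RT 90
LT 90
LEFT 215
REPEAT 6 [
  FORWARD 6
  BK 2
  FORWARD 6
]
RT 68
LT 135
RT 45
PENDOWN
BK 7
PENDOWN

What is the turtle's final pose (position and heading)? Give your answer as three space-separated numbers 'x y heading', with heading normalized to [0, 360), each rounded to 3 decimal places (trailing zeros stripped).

Executing turtle program step by step:
Start: pos=(0,0), heading=0, pen down
FD 15: (0,0) -> (15,0) [heading=0, draw]
PD: pen down
RT 90: heading 0 -> 270
LT 90: heading 270 -> 0
LT 215: heading 0 -> 215
REPEAT 6 [
  -- iteration 1/6 --
  FD 6: (15,0) -> (10.085,-3.441) [heading=215, draw]
  BK 2: (10.085,-3.441) -> (11.723,-2.294) [heading=215, draw]
  FD 6: (11.723,-2.294) -> (6.808,-5.736) [heading=215, draw]
  -- iteration 2/6 --
  FD 6: (6.808,-5.736) -> (1.894,-9.177) [heading=215, draw]
  BK 2: (1.894,-9.177) -> (3.532,-8.03) [heading=215, draw]
  FD 6: (3.532,-8.03) -> (-1.383,-11.472) [heading=215, draw]
  -- iteration 3/6 --
  FD 6: (-1.383,-11.472) -> (-6.298,-14.913) [heading=215, draw]
  BK 2: (-6.298,-14.913) -> (-4.66,-13.766) [heading=215, draw]
  FD 6: (-4.66,-13.766) -> (-9.575,-17.207) [heading=215, draw]
  -- iteration 4/6 --
  FD 6: (-9.575,-17.207) -> (-14.489,-20.649) [heading=215, draw]
  BK 2: (-14.489,-20.649) -> (-12.851,-19.502) [heading=215, draw]
  FD 6: (-12.851,-19.502) -> (-17.766,-22.943) [heading=215, draw]
  -- iteration 5/6 --
  FD 6: (-17.766,-22.943) -> (-22.681,-26.385) [heading=215, draw]
  BK 2: (-22.681,-26.385) -> (-21.043,-25.237) [heading=215, draw]
  FD 6: (-21.043,-25.237) -> (-25.958,-28.679) [heading=215, draw]
  -- iteration 6/6 --
  FD 6: (-25.958,-28.679) -> (-30.873,-32.12) [heading=215, draw]
  BK 2: (-30.873,-32.12) -> (-29.234,-30.973) [heading=215, draw]
  FD 6: (-29.234,-30.973) -> (-34.149,-34.415) [heading=215, draw]
]
RT 68: heading 215 -> 147
LT 135: heading 147 -> 282
RT 45: heading 282 -> 237
PD: pen down
BK 7: (-34.149,-34.415) -> (-30.337,-28.544) [heading=237, draw]
PD: pen down
Final: pos=(-30.337,-28.544), heading=237, 20 segment(s) drawn

Answer: -30.337 -28.544 237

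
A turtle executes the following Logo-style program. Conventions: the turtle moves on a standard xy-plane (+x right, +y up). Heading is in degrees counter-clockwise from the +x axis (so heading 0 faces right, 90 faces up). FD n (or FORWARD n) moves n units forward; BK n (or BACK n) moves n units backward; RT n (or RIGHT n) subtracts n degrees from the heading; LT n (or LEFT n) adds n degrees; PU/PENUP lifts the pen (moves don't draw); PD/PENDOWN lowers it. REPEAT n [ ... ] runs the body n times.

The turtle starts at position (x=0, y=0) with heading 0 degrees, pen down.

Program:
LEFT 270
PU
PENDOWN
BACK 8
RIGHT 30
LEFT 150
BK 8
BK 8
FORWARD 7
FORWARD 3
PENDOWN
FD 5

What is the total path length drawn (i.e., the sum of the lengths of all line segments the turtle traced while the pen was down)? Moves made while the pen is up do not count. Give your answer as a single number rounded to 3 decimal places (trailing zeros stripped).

Answer: 39

Derivation:
Executing turtle program step by step:
Start: pos=(0,0), heading=0, pen down
LT 270: heading 0 -> 270
PU: pen up
PD: pen down
BK 8: (0,0) -> (0,8) [heading=270, draw]
RT 30: heading 270 -> 240
LT 150: heading 240 -> 30
BK 8: (0,8) -> (-6.928,4) [heading=30, draw]
BK 8: (-6.928,4) -> (-13.856,0) [heading=30, draw]
FD 7: (-13.856,0) -> (-7.794,3.5) [heading=30, draw]
FD 3: (-7.794,3.5) -> (-5.196,5) [heading=30, draw]
PD: pen down
FD 5: (-5.196,5) -> (-0.866,7.5) [heading=30, draw]
Final: pos=(-0.866,7.5), heading=30, 6 segment(s) drawn

Segment lengths:
  seg 1: (0,0) -> (0,8), length = 8
  seg 2: (0,8) -> (-6.928,4), length = 8
  seg 3: (-6.928,4) -> (-13.856,0), length = 8
  seg 4: (-13.856,0) -> (-7.794,3.5), length = 7
  seg 5: (-7.794,3.5) -> (-5.196,5), length = 3
  seg 6: (-5.196,5) -> (-0.866,7.5), length = 5
Total = 39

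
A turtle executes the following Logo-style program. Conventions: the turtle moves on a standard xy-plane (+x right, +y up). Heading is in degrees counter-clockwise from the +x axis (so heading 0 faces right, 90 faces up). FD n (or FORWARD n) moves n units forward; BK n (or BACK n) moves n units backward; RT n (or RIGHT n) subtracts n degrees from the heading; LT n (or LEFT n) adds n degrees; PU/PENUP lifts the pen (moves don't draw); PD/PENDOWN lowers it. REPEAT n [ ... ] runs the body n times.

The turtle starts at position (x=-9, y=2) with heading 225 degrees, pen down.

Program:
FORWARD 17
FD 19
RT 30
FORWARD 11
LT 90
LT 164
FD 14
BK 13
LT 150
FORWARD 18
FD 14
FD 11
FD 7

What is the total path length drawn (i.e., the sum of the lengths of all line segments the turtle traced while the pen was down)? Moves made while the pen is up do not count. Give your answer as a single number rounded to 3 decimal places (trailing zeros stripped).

Answer: 124

Derivation:
Executing turtle program step by step:
Start: pos=(-9,2), heading=225, pen down
FD 17: (-9,2) -> (-21.021,-10.021) [heading=225, draw]
FD 19: (-21.021,-10.021) -> (-34.456,-23.456) [heading=225, draw]
RT 30: heading 225 -> 195
FD 11: (-34.456,-23.456) -> (-45.081,-26.303) [heading=195, draw]
LT 90: heading 195 -> 285
LT 164: heading 285 -> 89
FD 14: (-45.081,-26.303) -> (-44.837,-12.305) [heading=89, draw]
BK 13: (-44.837,-12.305) -> (-45.064,-25.303) [heading=89, draw]
LT 150: heading 89 -> 239
FD 18: (-45.064,-25.303) -> (-54.334,-40.732) [heading=239, draw]
FD 14: (-54.334,-40.732) -> (-61.545,-52.732) [heading=239, draw]
FD 11: (-61.545,-52.732) -> (-67.21,-62.161) [heading=239, draw]
FD 7: (-67.21,-62.161) -> (-70.815,-68.161) [heading=239, draw]
Final: pos=(-70.815,-68.161), heading=239, 9 segment(s) drawn

Segment lengths:
  seg 1: (-9,2) -> (-21.021,-10.021), length = 17
  seg 2: (-21.021,-10.021) -> (-34.456,-23.456), length = 19
  seg 3: (-34.456,-23.456) -> (-45.081,-26.303), length = 11
  seg 4: (-45.081,-26.303) -> (-44.837,-12.305), length = 14
  seg 5: (-44.837,-12.305) -> (-45.064,-25.303), length = 13
  seg 6: (-45.064,-25.303) -> (-54.334,-40.732), length = 18
  seg 7: (-54.334,-40.732) -> (-61.545,-52.732), length = 14
  seg 8: (-61.545,-52.732) -> (-67.21,-62.161), length = 11
  seg 9: (-67.21,-62.161) -> (-70.815,-68.161), length = 7
Total = 124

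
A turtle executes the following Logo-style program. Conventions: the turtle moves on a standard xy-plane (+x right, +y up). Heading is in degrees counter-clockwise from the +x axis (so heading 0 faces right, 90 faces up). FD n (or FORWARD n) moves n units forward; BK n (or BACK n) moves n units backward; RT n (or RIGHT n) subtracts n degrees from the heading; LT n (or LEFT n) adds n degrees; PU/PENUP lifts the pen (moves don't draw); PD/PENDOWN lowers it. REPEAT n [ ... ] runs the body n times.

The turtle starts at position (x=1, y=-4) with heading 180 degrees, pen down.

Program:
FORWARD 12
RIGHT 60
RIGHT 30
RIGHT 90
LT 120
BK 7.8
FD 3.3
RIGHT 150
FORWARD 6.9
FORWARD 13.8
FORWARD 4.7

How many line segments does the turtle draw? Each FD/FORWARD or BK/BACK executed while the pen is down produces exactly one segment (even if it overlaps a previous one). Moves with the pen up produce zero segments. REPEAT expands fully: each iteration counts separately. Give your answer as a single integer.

Answer: 6

Derivation:
Executing turtle program step by step:
Start: pos=(1,-4), heading=180, pen down
FD 12: (1,-4) -> (-11,-4) [heading=180, draw]
RT 60: heading 180 -> 120
RT 30: heading 120 -> 90
RT 90: heading 90 -> 0
LT 120: heading 0 -> 120
BK 7.8: (-11,-4) -> (-7.1,-10.755) [heading=120, draw]
FD 3.3: (-7.1,-10.755) -> (-8.75,-7.897) [heading=120, draw]
RT 150: heading 120 -> 330
FD 6.9: (-8.75,-7.897) -> (-2.774,-11.347) [heading=330, draw]
FD 13.8: (-2.774,-11.347) -> (9.177,-18.247) [heading=330, draw]
FD 4.7: (9.177,-18.247) -> (13.247,-20.597) [heading=330, draw]
Final: pos=(13.247,-20.597), heading=330, 6 segment(s) drawn
Segments drawn: 6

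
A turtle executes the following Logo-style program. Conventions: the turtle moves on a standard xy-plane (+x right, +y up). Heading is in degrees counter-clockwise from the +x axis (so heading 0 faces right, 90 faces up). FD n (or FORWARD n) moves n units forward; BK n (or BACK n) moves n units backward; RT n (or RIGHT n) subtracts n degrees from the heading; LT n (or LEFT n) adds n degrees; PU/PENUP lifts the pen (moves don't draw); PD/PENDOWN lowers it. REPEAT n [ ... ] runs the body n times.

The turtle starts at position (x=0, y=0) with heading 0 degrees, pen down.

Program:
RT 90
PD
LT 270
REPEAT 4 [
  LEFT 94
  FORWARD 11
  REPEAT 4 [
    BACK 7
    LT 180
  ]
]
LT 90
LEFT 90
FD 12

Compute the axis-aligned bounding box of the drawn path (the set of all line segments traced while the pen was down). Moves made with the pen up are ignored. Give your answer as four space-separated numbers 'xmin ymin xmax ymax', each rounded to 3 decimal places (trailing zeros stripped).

Answer: -1.201 -10.973 11.66 1.593

Derivation:
Executing turtle program step by step:
Start: pos=(0,0), heading=0, pen down
RT 90: heading 0 -> 270
PD: pen down
LT 270: heading 270 -> 180
REPEAT 4 [
  -- iteration 1/4 --
  LT 94: heading 180 -> 274
  FD 11: (0,0) -> (0.767,-10.973) [heading=274, draw]
  REPEAT 4 [
    -- iteration 1/4 --
    BK 7: (0.767,-10.973) -> (0.279,-3.99) [heading=274, draw]
    LT 180: heading 274 -> 94
    -- iteration 2/4 --
    BK 7: (0.279,-3.99) -> (0.767,-10.973) [heading=94, draw]
    LT 180: heading 94 -> 274
    -- iteration 3/4 --
    BK 7: (0.767,-10.973) -> (0.279,-3.99) [heading=274, draw]
    LT 180: heading 274 -> 94
    -- iteration 4/4 --
    BK 7: (0.279,-3.99) -> (0.767,-10.973) [heading=94, draw]
    LT 180: heading 94 -> 274
  ]
  -- iteration 2/4 --
  LT 94: heading 274 -> 8
  FD 11: (0.767,-10.973) -> (11.66,-9.442) [heading=8, draw]
  REPEAT 4 [
    -- iteration 1/4 --
    BK 7: (11.66,-9.442) -> (4.728,-10.417) [heading=8, draw]
    LT 180: heading 8 -> 188
    -- iteration 2/4 --
    BK 7: (4.728,-10.417) -> (11.66,-9.442) [heading=188, draw]
    LT 180: heading 188 -> 8
    -- iteration 3/4 --
    BK 7: (11.66,-9.442) -> (4.728,-10.417) [heading=8, draw]
    LT 180: heading 8 -> 188
    -- iteration 4/4 --
    BK 7: (4.728,-10.417) -> (11.66,-9.442) [heading=188, draw]
    LT 180: heading 188 -> 8
  ]
  -- iteration 3/4 --
  LT 94: heading 8 -> 102
  FD 11: (11.66,-9.442) -> (9.373,1.317) [heading=102, draw]
  REPEAT 4 [
    -- iteration 1/4 --
    BK 7: (9.373,1.317) -> (10.829,-5.53) [heading=102, draw]
    LT 180: heading 102 -> 282
    -- iteration 2/4 --
    BK 7: (10.829,-5.53) -> (9.373,1.317) [heading=282, draw]
    LT 180: heading 282 -> 102
    -- iteration 3/4 --
    BK 7: (9.373,1.317) -> (10.829,-5.53) [heading=102, draw]
    LT 180: heading 102 -> 282
    -- iteration 4/4 --
    BK 7: (10.829,-5.53) -> (9.373,1.317) [heading=282, draw]
    LT 180: heading 282 -> 102
  ]
  -- iteration 4/4 --
  LT 94: heading 102 -> 196
  FD 11: (9.373,1.317) -> (-1.201,-1.715) [heading=196, draw]
  REPEAT 4 [
    -- iteration 1/4 --
    BK 7: (-1.201,-1.715) -> (5.528,0.215) [heading=196, draw]
    LT 180: heading 196 -> 16
    -- iteration 2/4 --
    BK 7: (5.528,0.215) -> (-1.201,-1.715) [heading=16, draw]
    LT 180: heading 16 -> 196
    -- iteration 3/4 --
    BK 7: (-1.201,-1.715) -> (5.528,0.215) [heading=196, draw]
    LT 180: heading 196 -> 16
    -- iteration 4/4 --
    BK 7: (5.528,0.215) -> (-1.201,-1.715) [heading=16, draw]
    LT 180: heading 16 -> 196
  ]
]
LT 90: heading 196 -> 286
LT 90: heading 286 -> 16
FD 12: (-1.201,-1.715) -> (10.335,1.593) [heading=16, draw]
Final: pos=(10.335,1.593), heading=16, 21 segment(s) drawn

Segment endpoints: x in {-1.201, -1.201, -1.201, 0, 0.279, 0.279, 0.767, 0.767, 0.767, 4.728, 5.528, 5.528, 9.373, 9.373, 9.373, 10.335, 10.829, 10.829, 11.66}, y in {-10.973, -10.417, -9.442, -9.442, -9.442, -5.53, -5.53, -3.99, -3.99, -1.715, -1.715, -1.715, 0, 0.215, 0.215, 1.317, 1.317, 1.317, 1.593}
xmin=-1.201, ymin=-10.973, xmax=11.66, ymax=1.593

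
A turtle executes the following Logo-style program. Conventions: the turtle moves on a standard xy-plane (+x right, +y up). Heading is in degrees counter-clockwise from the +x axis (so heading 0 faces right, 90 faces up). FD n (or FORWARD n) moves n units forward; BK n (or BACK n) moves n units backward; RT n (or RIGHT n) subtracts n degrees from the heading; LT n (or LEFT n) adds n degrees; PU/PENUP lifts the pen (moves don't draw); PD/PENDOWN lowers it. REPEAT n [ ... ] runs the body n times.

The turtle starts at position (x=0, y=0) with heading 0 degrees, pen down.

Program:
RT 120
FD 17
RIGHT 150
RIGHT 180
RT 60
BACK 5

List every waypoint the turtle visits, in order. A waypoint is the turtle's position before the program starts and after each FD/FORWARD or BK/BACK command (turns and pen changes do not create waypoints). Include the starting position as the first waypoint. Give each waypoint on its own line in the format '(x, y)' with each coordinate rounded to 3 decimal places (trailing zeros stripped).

Answer: (0, 0)
(-8.5, -14.722)
(-4.17, -12.222)

Derivation:
Executing turtle program step by step:
Start: pos=(0,0), heading=0, pen down
RT 120: heading 0 -> 240
FD 17: (0,0) -> (-8.5,-14.722) [heading=240, draw]
RT 150: heading 240 -> 90
RT 180: heading 90 -> 270
RT 60: heading 270 -> 210
BK 5: (-8.5,-14.722) -> (-4.17,-12.222) [heading=210, draw]
Final: pos=(-4.17,-12.222), heading=210, 2 segment(s) drawn
Waypoints (3 total):
(0, 0)
(-8.5, -14.722)
(-4.17, -12.222)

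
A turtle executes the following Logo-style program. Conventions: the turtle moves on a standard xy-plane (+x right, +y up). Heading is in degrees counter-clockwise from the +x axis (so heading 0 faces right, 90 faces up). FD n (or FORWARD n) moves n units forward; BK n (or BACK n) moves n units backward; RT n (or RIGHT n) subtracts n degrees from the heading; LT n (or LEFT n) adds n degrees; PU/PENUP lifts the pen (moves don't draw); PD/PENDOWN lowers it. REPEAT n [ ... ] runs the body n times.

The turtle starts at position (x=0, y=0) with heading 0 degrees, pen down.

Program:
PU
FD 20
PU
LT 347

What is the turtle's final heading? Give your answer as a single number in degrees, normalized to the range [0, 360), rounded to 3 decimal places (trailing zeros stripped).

Executing turtle program step by step:
Start: pos=(0,0), heading=0, pen down
PU: pen up
FD 20: (0,0) -> (20,0) [heading=0, move]
PU: pen up
LT 347: heading 0 -> 347
Final: pos=(20,0), heading=347, 0 segment(s) drawn

Answer: 347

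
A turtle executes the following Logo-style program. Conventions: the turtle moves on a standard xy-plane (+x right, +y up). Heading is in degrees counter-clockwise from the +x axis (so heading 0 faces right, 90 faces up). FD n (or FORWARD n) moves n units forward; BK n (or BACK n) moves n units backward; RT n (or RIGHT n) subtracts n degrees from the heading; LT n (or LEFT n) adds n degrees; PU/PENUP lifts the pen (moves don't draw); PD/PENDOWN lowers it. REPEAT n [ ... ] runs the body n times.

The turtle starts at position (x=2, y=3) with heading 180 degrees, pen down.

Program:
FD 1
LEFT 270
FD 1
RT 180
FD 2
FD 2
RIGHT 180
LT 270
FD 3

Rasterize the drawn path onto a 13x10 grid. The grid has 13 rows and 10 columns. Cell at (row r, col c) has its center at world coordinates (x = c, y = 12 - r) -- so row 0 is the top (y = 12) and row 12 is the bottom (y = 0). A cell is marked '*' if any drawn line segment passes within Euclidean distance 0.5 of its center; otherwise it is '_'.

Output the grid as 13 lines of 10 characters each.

Segment 0: (2,3) -> (1,3)
Segment 1: (1,3) -> (1,4)
Segment 2: (1,4) -> (1,2)
Segment 3: (1,2) -> (1,0)
Segment 4: (1,0) -> (4,-0)

Answer: __________
__________
__________
__________
__________
__________
__________
__________
_*________
_**_______
_*________
_*________
_****_____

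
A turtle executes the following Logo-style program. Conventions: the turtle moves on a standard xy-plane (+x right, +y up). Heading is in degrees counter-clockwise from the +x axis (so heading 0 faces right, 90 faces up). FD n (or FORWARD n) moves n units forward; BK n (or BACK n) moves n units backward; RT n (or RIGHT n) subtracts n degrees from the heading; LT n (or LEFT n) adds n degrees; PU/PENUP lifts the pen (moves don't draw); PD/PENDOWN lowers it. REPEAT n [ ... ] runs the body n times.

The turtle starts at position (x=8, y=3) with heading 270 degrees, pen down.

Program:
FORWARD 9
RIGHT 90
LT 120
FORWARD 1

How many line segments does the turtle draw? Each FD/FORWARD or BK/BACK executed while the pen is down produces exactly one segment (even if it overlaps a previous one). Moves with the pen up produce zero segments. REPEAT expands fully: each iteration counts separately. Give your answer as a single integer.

Executing turtle program step by step:
Start: pos=(8,3), heading=270, pen down
FD 9: (8,3) -> (8,-6) [heading=270, draw]
RT 90: heading 270 -> 180
LT 120: heading 180 -> 300
FD 1: (8,-6) -> (8.5,-6.866) [heading=300, draw]
Final: pos=(8.5,-6.866), heading=300, 2 segment(s) drawn
Segments drawn: 2

Answer: 2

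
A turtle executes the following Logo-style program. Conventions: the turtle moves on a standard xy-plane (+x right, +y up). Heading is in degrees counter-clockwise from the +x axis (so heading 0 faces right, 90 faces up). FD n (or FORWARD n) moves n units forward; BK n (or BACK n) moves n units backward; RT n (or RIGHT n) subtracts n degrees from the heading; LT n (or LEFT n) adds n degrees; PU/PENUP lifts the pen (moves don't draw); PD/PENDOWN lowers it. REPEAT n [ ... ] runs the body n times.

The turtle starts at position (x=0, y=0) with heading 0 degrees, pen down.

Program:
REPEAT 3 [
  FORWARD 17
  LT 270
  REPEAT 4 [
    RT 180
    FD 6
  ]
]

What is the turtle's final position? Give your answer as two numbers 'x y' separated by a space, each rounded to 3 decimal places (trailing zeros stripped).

Executing turtle program step by step:
Start: pos=(0,0), heading=0, pen down
REPEAT 3 [
  -- iteration 1/3 --
  FD 17: (0,0) -> (17,0) [heading=0, draw]
  LT 270: heading 0 -> 270
  REPEAT 4 [
    -- iteration 1/4 --
    RT 180: heading 270 -> 90
    FD 6: (17,0) -> (17,6) [heading=90, draw]
    -- iteration 2/4 --
    RT 180: heading 90 -> 270
    FD 6: (17,6) -> (17,0) [heading=270, draw]
    -- iteration 3/4 --
    RT 180: heading 270 -> 90
    FD 6: (17,0) -> (17,6) [heading=90, draw]
    -- iteration 4/4 --
    RT 180: heading 90 -> 270
    FD 6: (17,6) -> (17,0) [heading=270, draw]
  ]
  -- iteration 2/3 --
  FD 17: (17,0) -> (17,-17) [heading=270, draw]
  LT 270: heading 270 -> 180
  REPEAT 4 [
    -- iteration 1/4 --
    RT 180: heading 180 -> 0
    FD 6: (17,-17) -> (23,-17) [heading=0, draw]
    -- iteration 2/4 --
    RT 180: heading 0 -> 180
    FD 6: (23,-17) -> (17,-17) [heading=180, draw]
    -- iteration 3/4 --
    RT 180: heading 180 -> 0
    FD 6: (17,-17) -> (23,-17) [heading=0, draw]
    -- iteration 4/4 --
    RT 180: heading 0 -> 180
    FD 6: (23,-17) -> (17,-17) [heading=180, draw]
  ]
  -- iteration 3/3 --
  FD 17: (17,-17) -> (0,-17) [heading=180, draw]
  LT 270: heading 180 -> 90
  REPEAT 4 [
    -- iteration 1/4 --
    RT 180: heading 90 -> 270
    FD 6: (0,-17) -> (0,-23) [heading=270, draw]
    -- iteration 2/4 --
    RT 180: heading 270 -> 90
    FD 6: (0,-23) -> (0,-17) [heading=90, draw]
    -- iteration 3/4 --
    RT 180: heading 90 -> 270
    FD 6: (0,-17) -> (0,-23) [heading=270, draw]
    -- iteration 4/4 --
    RT 180: heading 270 -> 90
    FD 6: (0,-23) -> (0,-17) [heading=90, draw]
  ]
]
Final: pos=(0,-17), heading=90, 15 segment(s) drawn

Answer: 0 -17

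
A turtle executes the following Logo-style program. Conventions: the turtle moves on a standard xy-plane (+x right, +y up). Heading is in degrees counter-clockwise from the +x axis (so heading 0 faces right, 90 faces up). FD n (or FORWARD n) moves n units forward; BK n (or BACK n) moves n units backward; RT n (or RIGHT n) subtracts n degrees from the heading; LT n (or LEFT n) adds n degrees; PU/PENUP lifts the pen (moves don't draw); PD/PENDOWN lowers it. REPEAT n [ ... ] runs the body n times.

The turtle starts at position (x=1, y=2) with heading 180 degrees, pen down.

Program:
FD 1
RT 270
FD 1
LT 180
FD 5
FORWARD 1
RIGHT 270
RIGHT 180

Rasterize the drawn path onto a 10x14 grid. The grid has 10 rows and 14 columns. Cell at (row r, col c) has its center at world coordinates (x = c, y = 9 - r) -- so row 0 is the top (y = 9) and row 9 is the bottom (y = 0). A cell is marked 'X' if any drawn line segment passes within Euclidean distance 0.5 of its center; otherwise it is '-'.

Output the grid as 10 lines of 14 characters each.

Answer: --------------
--------------
X-------------
X-------------
X-------------
X-------------
X-------------
XX------------
X-------------
--------------

Derivation:
Segment 0: (1,2) -> (0,2)
Segment 1: (0,2) -> (0,1)
Segment 2: (0,1) -> (0,6)
Segment 3: (0,6) -> (0,7)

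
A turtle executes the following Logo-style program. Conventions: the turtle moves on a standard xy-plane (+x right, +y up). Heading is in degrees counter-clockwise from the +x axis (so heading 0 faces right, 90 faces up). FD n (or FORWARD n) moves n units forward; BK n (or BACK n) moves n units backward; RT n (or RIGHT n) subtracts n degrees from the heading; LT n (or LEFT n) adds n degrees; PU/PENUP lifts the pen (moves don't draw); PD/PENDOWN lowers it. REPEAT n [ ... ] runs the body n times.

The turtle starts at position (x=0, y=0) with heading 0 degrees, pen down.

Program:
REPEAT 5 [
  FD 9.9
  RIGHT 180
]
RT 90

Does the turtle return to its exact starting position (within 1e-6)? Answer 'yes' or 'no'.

Answer: no

Derivation:
Executing turtle program step by step:
Start: pos=(0,0), heading=0, pen down
REPEAT 5 [
  -- iteration 1/5 --
  FD 9.9: (0,0) -> (9.9,0) [heading=0, draw]
  RT 180: heading 0 -> 180
  -- iteration 2/5 --
  FD 9.9: (9.9,0) -> (0,0) [heading=180, draw]
  RT 180: heading 180 -> 0
  -- iteration 3/5 --
  FD 9.9: (0,0) -> (9.9,0) [heading=0, draw]
  RT 180: heading 0 -> 180
  -- iteration 4/5 --
  FD 9.9: (9.9,0) -> (0,0) [heading=180, draw]
  RT 180: heading 180 -> 0
  -- iteration 5/5 --
  FD 9.9: (0,0) -> (9.9,0) [heading=0, draw]
  RT 180: heading 0 -> 180
]
RT 90: heading 180 -> 90
Final: pos=(9.9,0), heading=90, 5 segment(s) drawn

Start position: (0, 0)
Final position: (9.9, 0)
Distance = 9.9; >= 1e-6 -> NOT closed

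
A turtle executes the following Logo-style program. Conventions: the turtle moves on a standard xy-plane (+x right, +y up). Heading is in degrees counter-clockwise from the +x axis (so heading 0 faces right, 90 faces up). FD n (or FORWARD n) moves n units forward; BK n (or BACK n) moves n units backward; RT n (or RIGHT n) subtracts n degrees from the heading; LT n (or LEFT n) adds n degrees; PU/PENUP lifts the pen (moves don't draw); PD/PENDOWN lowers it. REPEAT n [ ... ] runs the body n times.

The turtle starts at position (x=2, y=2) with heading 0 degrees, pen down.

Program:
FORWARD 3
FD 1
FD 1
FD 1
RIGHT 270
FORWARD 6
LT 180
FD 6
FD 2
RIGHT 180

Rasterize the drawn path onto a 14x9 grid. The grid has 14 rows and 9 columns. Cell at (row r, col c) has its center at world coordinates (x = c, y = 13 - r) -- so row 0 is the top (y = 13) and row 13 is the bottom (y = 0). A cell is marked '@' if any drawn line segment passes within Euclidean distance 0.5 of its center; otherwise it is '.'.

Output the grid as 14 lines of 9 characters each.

Segment 0: (2,2) -> (5,2)
Segment 1: (5,2) -> (6,2)
Segment 2: (6,2) -> (7,2)
Segment 3: (7,2) -> (8,2)
Segment 4: (8,2) -> (8,8)
Segment 5: (8,8) -> (8,2)
Segment 6: (8,2) -> (8,0)

Answer: .........
.........
.........
.........
.........
........@
........@
........@
........@
........@
........@
..@@@@@@@
........@
........@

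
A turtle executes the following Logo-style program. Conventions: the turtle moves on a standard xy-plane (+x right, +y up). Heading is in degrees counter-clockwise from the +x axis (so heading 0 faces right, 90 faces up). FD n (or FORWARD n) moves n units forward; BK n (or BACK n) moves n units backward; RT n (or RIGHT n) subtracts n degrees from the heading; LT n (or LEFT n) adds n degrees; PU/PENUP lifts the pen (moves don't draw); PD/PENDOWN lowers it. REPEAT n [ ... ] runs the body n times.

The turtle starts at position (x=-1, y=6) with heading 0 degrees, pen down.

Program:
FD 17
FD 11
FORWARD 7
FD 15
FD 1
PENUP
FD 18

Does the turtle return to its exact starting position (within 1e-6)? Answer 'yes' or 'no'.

Answer: no

Derivation:
Executing turtle program step by step:
Start: pos=(-1,6), heading=0, pen down
FD 17: (-1,6) -> (16,6) [heading=0, draw]
FD 11: (16,6) -> (27,6) [heading=0, draw]
FD 7: (27,6) -> (34,6) [heading=0, draw]
FD 15: (34,6) -> (49,6) [heading=0, draw]
FD 1: (49,6) -> (50,6) [heading=0, draw]
PU: pen up
FD 18: (50,6) -> (68,6) [heading=0, move]
Final: pos=(68,6), heading=0, 5 segment(s) drawn

Start position: (-1, 6)
Final position: (68, 6)
Distance = 69; >= 1e-6 -> NOT closed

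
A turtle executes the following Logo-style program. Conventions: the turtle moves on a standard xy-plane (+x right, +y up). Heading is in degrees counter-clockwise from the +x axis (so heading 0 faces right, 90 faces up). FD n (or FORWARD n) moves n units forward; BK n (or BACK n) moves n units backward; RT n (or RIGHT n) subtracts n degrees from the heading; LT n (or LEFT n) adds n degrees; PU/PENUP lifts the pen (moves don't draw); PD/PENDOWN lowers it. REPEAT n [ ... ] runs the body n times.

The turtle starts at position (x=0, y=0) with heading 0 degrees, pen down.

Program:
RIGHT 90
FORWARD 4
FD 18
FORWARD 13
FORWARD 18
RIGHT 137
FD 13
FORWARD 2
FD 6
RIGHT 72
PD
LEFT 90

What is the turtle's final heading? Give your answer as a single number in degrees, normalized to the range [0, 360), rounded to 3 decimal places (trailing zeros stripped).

Executing turtle program step by step:
Start: pos=(0,0), heading=0, pen down
RT 90: heading 0 -> 270
FD 4: (0,0) -> (0,-4) [heading=270, draw]
FD 18: (0,-4) -> (0,-22) [heading=270, draw]
FD 13: (0,-22) -> (0,-35) [heading=270, draw]
FD 18: (0,-35) -> (0,-53) [heading=270, draw]
RT 137: heading 270 -> 133
FD 13: (0,-53) -> (-8.866,-43.492) [heading=133, draw]
FD 2: (-8.866,-43.492) -> (-10.23,-42.03) [heading=133, draw]
FD 6: (-10.23,-42.03) -> (-14.322,-37.642) [heading=133, draw]
RT 72: heading 133 -> 61
PD: pen down
LT 90: heading 61 -> 151
Final: pos=(-14.322,-37.642), heading=151, 7 segment(s) drawn

Answer: 151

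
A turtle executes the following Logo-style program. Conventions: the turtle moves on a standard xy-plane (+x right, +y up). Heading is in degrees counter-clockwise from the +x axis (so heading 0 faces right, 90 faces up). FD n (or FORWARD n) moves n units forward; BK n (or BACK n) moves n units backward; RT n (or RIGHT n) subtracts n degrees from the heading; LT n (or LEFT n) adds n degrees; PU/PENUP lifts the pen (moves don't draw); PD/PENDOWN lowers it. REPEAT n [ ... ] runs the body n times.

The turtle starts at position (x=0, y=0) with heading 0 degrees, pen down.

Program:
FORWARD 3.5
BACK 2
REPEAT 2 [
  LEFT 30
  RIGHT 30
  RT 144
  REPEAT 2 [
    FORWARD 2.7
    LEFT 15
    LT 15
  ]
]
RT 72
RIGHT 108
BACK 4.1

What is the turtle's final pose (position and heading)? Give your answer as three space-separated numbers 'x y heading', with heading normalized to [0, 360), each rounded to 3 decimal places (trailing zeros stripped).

Answer: -10.167 -2.065 12

Derivation:
Executing turtle program step by step:
Start: pos=(0,0), heading=0, pen down
FD 3.5: (0,0) -> (3.5,0) [heading=0, draw]
BK 2: (3.5,0) -> (1.5,0) [heading=0, draw]
REPEAT 2 [
  -- iteration 1/2 --
  LT 30: heading 0 -> 30
  RT 30: heading 30 -> 0
  RT 144: heading 0 -> 216
  REPEAT 2 [
    -- iteration 1/2 --
    FD 2.7: (1.5,0) -> (-0.684,-1.587) [heading=216, draw]
    LT 15: heading 216 -> 231
    LT 15: heading 231 -> 246
    -- iteration 2/2 --
    FD 2.7: (-0.684,-1.587) -> (-1.783,-4.054) [heading=246, draw]
    LT 15: heading 246 -> 261
    LT 15: heading 261 -> 276
  ]
  -- iteration 2/2 --
  LT 30: heading 276 -> 306
  RT 30: heading 306 -> 276
  RT 144: heading 276 -> 132
  REPEAT 2 [
    -- iteration 1/2 --
    FD 2.7: (-1.783,-4.054) -> (-3.589,-2.047) [heading=132, draw]
    LT 15: heading 132 -> 147
    LT 15: heading 147 -> 162
    -- iteration 2/2 --
    FD 2.7: (-3.589,-2.047) -> (-6.157,-1.213) [heading=162, draw]
    LT 15: heading 162 -> 177
    LT 15: heading 177 -> 192
  ]
]
RT 72: heading 192 -> 120
RT 108: heading 120 -> 12
BK 4.1: (-6.157,-1.213) -> (-10.167,-2.065) [heading=12, draw]
Final: pos=(-10.167,-2.065), heading=12, 7 segment(s) drawn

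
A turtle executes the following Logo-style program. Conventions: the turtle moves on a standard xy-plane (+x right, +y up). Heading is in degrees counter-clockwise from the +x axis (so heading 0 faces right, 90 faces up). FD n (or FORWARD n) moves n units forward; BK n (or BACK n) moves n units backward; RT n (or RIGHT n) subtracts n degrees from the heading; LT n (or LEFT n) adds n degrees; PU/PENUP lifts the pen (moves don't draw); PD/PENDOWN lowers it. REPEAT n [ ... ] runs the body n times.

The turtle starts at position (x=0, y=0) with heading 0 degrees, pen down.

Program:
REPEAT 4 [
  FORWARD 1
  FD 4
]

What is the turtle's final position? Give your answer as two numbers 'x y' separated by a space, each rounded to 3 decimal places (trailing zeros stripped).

Executing turtle program step by step:
Start: pos=(0,0), heading=0, pen down
REPEAT 4 [
  -- iteration 1/4 --
  FD 1: (0,0) -> (1,0) [heading=0, draw]
  FD 4: (1,0) -> (5,0) [heading=0, draw]
  -- iteration 2/4 --
  FD 1: (5,0) -> (6,0) [heading=0, draw]
  FD 4: (6,0) -> (10,0) [heading=0, draw]
  -- iteration 3/4 --
  FD 1: (10,0) -> (11,0) [heading=0, draw]
  FD 4: (11,0) -> (15,0) [heading=0, draw]
  -- iteration 4/4 --
  FD 1: (15,0) -> (16,0) [heading=0, draw]
  FD 4: (16,0) -> (20,0) [heading=0, draw]
]
Final: pos=(20,0), heading=0, 8 segment(s) drawn

Answer: 20 0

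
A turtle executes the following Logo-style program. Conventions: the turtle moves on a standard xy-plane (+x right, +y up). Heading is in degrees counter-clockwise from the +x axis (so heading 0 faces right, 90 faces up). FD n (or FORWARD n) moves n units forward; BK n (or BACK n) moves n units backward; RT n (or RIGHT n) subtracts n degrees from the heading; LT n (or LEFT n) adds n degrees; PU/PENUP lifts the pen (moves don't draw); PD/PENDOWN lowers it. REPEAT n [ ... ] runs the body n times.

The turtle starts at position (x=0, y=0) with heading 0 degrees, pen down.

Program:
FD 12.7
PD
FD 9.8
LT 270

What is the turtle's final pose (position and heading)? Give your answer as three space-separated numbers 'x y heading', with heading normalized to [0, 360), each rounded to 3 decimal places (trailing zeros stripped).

Executing turtle program step by step:
Start: pos=(0,0), heading=0, pen down
FD 12.7: (0,0) -> (12.7,0) [heading=0, draw]
PD: pen down
FD 9.8: (12.7,0) -> (22.5,0) [heading=0, draw]
LT 270: heading 0 -> 270
Final: pos=(22.5,0), heading=270, 2 segment(s) drawn

Answer: 22.5 0 270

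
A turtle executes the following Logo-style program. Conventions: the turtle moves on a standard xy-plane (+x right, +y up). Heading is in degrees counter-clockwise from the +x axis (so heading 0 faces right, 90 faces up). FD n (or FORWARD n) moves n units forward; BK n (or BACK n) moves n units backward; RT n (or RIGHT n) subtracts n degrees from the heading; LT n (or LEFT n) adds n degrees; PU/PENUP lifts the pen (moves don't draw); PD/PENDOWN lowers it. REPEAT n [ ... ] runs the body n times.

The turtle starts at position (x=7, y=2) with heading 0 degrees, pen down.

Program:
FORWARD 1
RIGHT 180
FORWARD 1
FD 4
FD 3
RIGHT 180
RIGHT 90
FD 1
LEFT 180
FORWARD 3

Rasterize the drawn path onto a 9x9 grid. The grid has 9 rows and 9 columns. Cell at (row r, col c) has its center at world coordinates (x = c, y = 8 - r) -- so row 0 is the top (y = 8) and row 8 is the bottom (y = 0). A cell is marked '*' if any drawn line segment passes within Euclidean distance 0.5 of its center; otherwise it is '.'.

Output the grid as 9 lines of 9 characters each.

Answer: .........
.........
.........
.........
*........
*........
*********
*........
.........

Derivation:
Segment 0: (7,2) -> (8,2)
Segment 1: (8,2) -> (7,2)
Segment 2: (7,2) -> (3,2)
Segment 3: (3,2) -> (0,2)
Segment 4: (0,2) -> (0,1)
Segment 5: (0,1) -> (-0,4)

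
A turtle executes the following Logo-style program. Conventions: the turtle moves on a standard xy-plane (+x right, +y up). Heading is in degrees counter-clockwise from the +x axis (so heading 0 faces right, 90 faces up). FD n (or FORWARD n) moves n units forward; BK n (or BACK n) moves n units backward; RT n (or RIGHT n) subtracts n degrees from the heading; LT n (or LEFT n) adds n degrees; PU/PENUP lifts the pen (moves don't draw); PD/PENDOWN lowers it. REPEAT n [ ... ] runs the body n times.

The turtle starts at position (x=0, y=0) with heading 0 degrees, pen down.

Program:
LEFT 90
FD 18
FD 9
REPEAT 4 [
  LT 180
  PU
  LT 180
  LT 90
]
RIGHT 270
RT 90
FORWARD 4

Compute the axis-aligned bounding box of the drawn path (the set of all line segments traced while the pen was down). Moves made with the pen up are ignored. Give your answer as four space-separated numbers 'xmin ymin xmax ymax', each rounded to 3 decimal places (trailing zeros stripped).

Executing turtle program step by step:
Start: pos=(0,0), heading=0, pen down
LT 90: heading 0 -> 90
FD 18: (0,0) -> (0,18) [heading=90, draw]
FD 9: (0,18) -> (0,27) [heading=90, draw]
REPEAT 4 [
  -- iteration 1/4 --
  LT 180: heading 90 -> 270
  PU: pen up
  LT 180: heading 270 -> 90
  LT 90: heading 90 -> 180
  -- iteration 2/4 --
  LT 180: heading 180 -> 0
  PU: pen up
  LT 180: heading 0 -> 180
  LT 90: heading 180 -> 270
  -- iteration 3/4 --
  LT 180: heading 270 -> 90
  PU: pen up
  LT 180: heading 90 -> 270
  LT 90: heading 270 -> 0
  -- iteration 4/4 --
  LT 180: heading 0 -> 180
  PU: pen up
  LT 180: heading 180 -> 0
  LT 90: heading 0 -> 90
]
RT 270: heading 90 -> 180
RT 90: heading 180 -> 90
FD 4: (0,27) -> (0,31) [heading=90, move]
Final: pos=(0,31), heading=90, 2 segment(s) drawn

Segment endpoints: x in {0, 0, 0}, y in {0, 18, 27}
xmin=0, ymin=0, xmax=0, ymax=27

Answer: 0 0 0 27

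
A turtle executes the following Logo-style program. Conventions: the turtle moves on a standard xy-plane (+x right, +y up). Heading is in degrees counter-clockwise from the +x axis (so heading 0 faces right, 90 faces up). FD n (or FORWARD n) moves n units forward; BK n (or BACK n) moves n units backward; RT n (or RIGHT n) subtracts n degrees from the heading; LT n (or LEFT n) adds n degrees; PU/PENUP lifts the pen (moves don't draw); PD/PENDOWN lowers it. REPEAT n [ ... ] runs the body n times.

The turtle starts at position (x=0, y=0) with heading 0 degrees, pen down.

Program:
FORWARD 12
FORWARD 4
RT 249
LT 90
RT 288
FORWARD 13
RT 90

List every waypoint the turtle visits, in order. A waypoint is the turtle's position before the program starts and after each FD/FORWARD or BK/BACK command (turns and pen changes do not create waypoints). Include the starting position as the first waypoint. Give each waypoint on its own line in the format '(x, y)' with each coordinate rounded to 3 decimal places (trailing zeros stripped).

Executing turtle program step by step:
Start: pos=(0,0), heading=0, pen down
FD 12: (0,0) -> (12,0) [heading=0, draw]
FD 4: (12,0) -> (16,0) [heading=0, draw]
RT 249: heading 0 -> 111
LT 90: heading 111 -> 201
RT 288: heading 201 -> 273
FD 13: (16,0) -> (16.68,-12.982) [heading=273, draw]
RT 90: heading 273 -> 183
Final: pos=(16.68,-12.982), heading=183, 3 segment(s) drawn
Waypoints (4 total):
(0, 0)
(12, 0)
(16, 0)
(16.68, -12.982)

Answer: (0, 0)
(12, 0)
(16, 0)
(16.68, -12.982)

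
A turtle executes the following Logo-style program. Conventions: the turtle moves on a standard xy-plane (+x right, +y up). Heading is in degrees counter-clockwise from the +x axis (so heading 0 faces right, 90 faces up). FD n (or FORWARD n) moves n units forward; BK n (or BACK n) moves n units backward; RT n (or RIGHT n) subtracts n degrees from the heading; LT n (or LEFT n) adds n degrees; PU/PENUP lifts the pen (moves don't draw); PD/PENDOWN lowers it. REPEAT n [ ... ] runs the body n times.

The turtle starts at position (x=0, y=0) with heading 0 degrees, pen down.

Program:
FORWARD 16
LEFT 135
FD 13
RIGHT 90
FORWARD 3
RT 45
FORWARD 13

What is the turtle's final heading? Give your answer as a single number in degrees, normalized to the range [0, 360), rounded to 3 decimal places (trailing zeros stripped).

Executing turtle program step by step:
Start: pos=(0,0), heading=0, pen down
FD 16: (0,0) -> (16,0) [heading=0, draw]
LT 135: heading 0 -> 135
FD 13: (16,0) -> (6.808,9.192) [heading=135, draw]
RT 90: heading 135 -> 45
FD 3: (6.808,9.192) -> (8.929,11.314) [heading=45, draw]
RT 45: heading 45 -> 0
FD 13: (8.929,11.314) -> (21.929,11.314) [heading=0, draw]
Final: pos=(21.929,11.314), heading=0, 4 segment(s) drawn

Answer: 0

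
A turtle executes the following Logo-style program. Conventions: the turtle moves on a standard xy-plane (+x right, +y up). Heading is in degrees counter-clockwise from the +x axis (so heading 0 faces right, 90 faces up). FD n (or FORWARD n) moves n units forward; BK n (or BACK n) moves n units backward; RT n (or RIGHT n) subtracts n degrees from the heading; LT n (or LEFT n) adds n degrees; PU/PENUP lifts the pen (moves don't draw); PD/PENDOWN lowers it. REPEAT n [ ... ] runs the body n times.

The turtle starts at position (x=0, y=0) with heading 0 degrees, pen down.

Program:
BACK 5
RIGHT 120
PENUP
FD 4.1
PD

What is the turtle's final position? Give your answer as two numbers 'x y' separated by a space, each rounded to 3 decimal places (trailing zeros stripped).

Answer: -7.05 -3.551

Derivation:
Executing turtle program step by step:
Start: pos=(0,0), heading=0, pen down
BK 5: (0,0) -> (-5,0) [heading=0, draw]
RT 120: heading 0 -> 240
PU: pen up
FD 4.1: (-5,0) -> (-7.05,-3.551) [heading=240, move]
PD: pen down
Final: pos=(-7.05,-3.551), heading=240, 1 segment(s) drawn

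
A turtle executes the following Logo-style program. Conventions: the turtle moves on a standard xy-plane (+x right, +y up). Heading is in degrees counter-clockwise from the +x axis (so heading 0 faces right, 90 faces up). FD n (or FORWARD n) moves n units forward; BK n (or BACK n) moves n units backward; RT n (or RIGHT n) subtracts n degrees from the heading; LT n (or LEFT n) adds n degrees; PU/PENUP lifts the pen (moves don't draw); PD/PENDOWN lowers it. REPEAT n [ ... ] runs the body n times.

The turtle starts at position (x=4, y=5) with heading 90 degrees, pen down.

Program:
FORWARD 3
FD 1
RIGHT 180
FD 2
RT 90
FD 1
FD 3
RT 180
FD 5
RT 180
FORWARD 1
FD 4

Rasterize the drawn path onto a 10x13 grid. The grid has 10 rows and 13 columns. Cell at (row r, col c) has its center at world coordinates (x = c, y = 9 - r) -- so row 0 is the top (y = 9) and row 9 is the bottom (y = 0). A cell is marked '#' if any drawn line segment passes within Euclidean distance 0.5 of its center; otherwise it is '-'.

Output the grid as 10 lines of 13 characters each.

Segment 0: (4,5) -> (4,8)
Segment 1: (4,8) -> (4,9)
Segment 2: (4,9) -> (4,7)
Segment 3: (4,7) -> (3,7)
Segment 4: (3,7) -> (0,7)
Segment 5: (0,7) -> (5,7)
Segment 6: (5,7) -> (4,7)
Segment 7: (4,7) -> (0,7)

Answer: ----#--------
----#--------
######-------
----#--------
----#--------
-------------
-------------
-------------
-------------
-------------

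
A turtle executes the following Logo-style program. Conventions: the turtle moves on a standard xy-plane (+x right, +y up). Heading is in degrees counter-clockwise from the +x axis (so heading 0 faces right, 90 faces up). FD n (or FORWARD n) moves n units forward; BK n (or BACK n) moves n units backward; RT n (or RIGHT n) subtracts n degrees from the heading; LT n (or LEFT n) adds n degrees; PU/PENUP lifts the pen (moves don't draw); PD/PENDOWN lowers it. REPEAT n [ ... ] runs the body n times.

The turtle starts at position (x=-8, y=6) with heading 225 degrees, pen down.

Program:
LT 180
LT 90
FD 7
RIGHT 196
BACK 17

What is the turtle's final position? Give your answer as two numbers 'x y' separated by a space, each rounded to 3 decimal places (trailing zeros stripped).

Answer: -21.192 25.818

Derivation:
Executing turtle program step by step:
Start: pos=(-8,6), heading=225, pen down
LT 180: heading 225 -> 45
LT 90: heading 45 -> 135
FD 7: (-8,6) -> (-12.95,10.95) [heading=135, draw]
RT 196: heading 135 -> 299
BK 17: (-12.95,10.95) -> (-21.192,25.818) [heading=299, draw]
Final: pos=(-21.192,25.818), heading=299, 2 segment(s) drawn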